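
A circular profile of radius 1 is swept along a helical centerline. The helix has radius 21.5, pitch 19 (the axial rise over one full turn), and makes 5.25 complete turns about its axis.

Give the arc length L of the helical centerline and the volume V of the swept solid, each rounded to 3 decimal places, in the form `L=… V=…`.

L=716.195 V=2249.993

2πR = 2π·21.5 = 135.088484
per-turn = √(135.088484² + 19²) = √(18248.8985 + 361) = √18609.8985 = 136.418102
L = 5.25 × 136.418102 = 716.195035
V = π·1² × L = 3.141593 × 716.195035 = 2249.993061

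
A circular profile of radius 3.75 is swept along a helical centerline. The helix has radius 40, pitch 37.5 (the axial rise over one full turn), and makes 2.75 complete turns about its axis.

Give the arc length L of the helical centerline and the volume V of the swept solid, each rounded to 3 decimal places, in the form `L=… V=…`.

2πR = 2π·40 = 251.327412
per-turn = √(251.327412² + 37.5²) = √(63165.4682 + 1406.25) = √64571.7182 = 254.109658
L = 2.75 × 254.109658 = 698.801559
V = π·3.75² × L = 44.178647 × 698.801559 = 30872.107175

L=698.802 V=30872.107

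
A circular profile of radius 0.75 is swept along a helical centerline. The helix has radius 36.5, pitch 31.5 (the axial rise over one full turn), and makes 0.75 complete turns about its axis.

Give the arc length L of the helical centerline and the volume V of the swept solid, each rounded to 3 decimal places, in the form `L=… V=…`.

L=173.617 V=306.807

2πR = 2π·36.5 = 229.336264
per-turn = √(229.336264² + 31.5²) = √(52595.1219 + 992.25) = √53587.3719 = 231.489464
L = 0.75 × 231.489464 = 173.617098
V = π·0.75² × L = 1.767146 × 173.617098 = 306.806737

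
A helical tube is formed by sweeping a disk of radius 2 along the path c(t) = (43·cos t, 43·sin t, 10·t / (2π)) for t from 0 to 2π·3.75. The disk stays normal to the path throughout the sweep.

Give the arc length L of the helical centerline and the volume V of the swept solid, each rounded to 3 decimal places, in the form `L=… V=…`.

L=1013.857 V=12740.508

2πR = 2π·43 = 270.176968
per-turn = √(270.176968² + 10²) = √(72995.5942 + 100) = √73095.5942 = 270.361969
L = 3.75 × 270.361969 = 1013.857383
V = π·2² × L = 12.566371 × 1013.857383 = 12740.507623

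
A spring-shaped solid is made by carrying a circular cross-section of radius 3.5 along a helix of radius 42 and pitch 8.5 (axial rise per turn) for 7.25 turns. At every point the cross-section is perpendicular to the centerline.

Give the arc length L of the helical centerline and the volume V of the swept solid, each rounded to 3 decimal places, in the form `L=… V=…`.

2πR = 2π·42 = 263.893783
per-turn = √(263.893783² + 8.5²) = √(69639.9287 + 72.25) = √69712.1787 = 264.030640
L = 7.25 × 264.030640 = 1914.222137
V = π·3.5² × L = 38.484510 × 1914.222137 = 73667.900993

L=1914.222 V=73667.901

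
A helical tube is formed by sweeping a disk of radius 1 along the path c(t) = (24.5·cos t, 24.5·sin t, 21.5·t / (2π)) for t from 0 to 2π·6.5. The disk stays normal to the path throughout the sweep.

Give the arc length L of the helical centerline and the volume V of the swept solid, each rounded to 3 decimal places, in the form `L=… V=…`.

L=1010.309 V=3173.980

2πR = 2π·24.5 = 153.938040
per-turn = √(153.938040² + 21.5²) = √(23696.9202 + 462.25) = √24159.1702 = 155.432204
L = 6.5 × 155.432204 = 1010.309329
V = π·1² × L = 3.141593 × 1010.309329 = 3173.980365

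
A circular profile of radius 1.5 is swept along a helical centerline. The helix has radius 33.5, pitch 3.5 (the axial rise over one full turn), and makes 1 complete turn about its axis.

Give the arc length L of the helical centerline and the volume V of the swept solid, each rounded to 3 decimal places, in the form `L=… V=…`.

2πR = 2π·33.5 = 210.486708
per-turn = √(210.486708² + 3.5²) = √(44304.6542 + 12.25) = √44316.9042 = 210.515805
L = 1 × 210.515805 = 210.515805
V = π·1.5² × L = 7.068583 × 210.515805 = 1488.048540

L=210.516 V=1488.049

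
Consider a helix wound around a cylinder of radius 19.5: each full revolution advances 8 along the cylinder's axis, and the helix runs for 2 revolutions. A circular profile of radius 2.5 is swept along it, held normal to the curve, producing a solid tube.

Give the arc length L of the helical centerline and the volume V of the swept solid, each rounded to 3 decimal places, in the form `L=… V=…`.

L=245.566 V=4821.678

2πR = 2π·19.5 = 122.522113
per-turn = √(122.522113² + 8²) = √(15011.6683 + 64) = √15075.6683 = 122.783013
L = 2 × 122.783013 = 245.566026
V = π·2.5² × L = 19.634954 × 245.566026 = 4821.677647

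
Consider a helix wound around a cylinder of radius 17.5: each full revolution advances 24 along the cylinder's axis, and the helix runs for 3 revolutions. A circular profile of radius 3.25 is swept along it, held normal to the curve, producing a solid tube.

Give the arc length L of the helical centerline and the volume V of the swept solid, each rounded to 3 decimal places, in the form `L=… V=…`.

2πR = 2π·17.5 = 109.955743
per-turn = √(109.955743² + 24²) = √(12090.2654 + 576) = √12666.2654 = 112.544504
L = 3 × 112.544504 = 337.633512
V = π·3.25² × L = 33.183072 × 337.633512 = 11203.717279

L=337.634 V=11203.717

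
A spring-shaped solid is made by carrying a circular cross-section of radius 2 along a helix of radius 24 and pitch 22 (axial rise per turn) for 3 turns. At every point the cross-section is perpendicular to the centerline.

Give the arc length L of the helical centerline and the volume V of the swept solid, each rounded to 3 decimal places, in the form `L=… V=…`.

2πR = 2π·24 = 150.796447
per-turn = √(150.796447² + 22²) = √(22739.5685 + 484) = √23223.5685 = 152.392810
L = 3 × 152.392810 = 457.178430
V = π·2² × L = 12.566371 × 457.178430 = 5745.073588

L=457.178 V=5745.074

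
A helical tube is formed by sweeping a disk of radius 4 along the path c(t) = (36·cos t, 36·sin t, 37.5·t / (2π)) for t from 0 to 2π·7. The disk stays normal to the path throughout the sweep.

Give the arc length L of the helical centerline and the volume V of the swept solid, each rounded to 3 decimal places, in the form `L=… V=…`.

2πR = 2π·36 = 226.194671
per-turn = √(226.194671² + 37.5²) = √(51164.0292 + 1406.25) = √52570.2792 = 229.282095
L = 7 × 229.282095 = 1604.974667
V = π·4² × L = 50.265482 × 1604.974667 = 80674.825966

L=1604.975 V=80674.826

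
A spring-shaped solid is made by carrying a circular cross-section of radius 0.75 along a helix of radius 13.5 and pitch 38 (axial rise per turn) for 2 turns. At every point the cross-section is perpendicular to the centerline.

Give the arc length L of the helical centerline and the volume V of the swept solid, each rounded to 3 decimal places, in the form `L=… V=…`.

2πR = 2π·13.5 = 84.823002
per-turn = √(84.823002² + 38²) = √(7194.9416 + 1444) = √8638.9416 = 92.945907
L = 2 × 92.945907 = 185.891814
V = π·0.75² × L = 1.767146 × 185.891814 = 328.497951

L=185.892 V=328.498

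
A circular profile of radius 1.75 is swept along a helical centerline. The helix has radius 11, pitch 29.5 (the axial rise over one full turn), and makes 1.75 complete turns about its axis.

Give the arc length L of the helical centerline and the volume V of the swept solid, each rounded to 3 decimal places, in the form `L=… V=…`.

L=131.508 V=1265.256

2πR = 2π·11 = 69.115038
per-turn = √(69.115038² + 29.5²) = √(4776.8885 + 870.25) = √5647.1385 = 75.147445
L = 1.75 × 75.147445 = 131.508029
V = π·1.75² × L = 9.621128 × 131.508029 = 1265.255517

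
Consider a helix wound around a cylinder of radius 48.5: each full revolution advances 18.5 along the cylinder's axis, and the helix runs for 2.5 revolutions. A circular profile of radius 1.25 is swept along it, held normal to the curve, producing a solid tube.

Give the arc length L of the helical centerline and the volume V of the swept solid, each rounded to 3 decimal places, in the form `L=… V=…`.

L=763.239 V=3746.540

2πR = 2π·48.5 = 304.734487
per-turn = √(304.734487² + 18.5²) = √(92863.1078 + 342.25) = √93205.3578 = 305.295525
L = 2.5 × 305.295525 = 763.238813
V = π·1.25² × L = 4.908739 × 763.238813 = 3746.539764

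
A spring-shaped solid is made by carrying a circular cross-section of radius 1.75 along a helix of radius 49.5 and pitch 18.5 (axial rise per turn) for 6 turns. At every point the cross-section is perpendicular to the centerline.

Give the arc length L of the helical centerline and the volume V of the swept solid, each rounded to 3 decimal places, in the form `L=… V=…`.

L=1869.404 V=17985.778

2πR = 2π·49.5 = 311.017673
per-turn = √(311.017673² + 18.5²) = √(96731.9927 + 342.25) = √97074.2427 = 311.567397
L = 6 × 311.567397 = 1869.404381
V = π·1.75² × L = 9.621128 × 1869.404381 = 17985.777898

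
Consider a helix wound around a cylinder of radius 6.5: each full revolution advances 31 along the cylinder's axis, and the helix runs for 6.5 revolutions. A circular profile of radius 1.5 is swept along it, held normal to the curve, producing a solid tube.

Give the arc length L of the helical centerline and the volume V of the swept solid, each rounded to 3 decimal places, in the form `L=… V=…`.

2πR = 2π·6.5 = 40.840704
per-turn = √(40.840704² + 31²) = √(1667.9631 + 961) = √2628.9631 = 51.273416
L = 6.5 × 51.273416 = 333.277201
V = π·1.5² × L = 7.068583 × 333.277201 = 2355.797715

L=333.277 V=2355.798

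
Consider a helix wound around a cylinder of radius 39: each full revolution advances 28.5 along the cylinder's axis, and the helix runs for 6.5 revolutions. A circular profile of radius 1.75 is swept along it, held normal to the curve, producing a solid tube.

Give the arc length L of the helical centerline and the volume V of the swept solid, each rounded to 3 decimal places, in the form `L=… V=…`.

2πR = 2π·39 = 245.044227
per-turn = √(245.044227² + 28.5²) = √(60046.6732 + 812.25) = √60858.9232 = 246.696014
L = 6.5 × 246.696014 = 1603.524089
V = π·1.75² × L = 9.621128 × 1603.524089 = 15427.709713

L=1603.524 V=15427.710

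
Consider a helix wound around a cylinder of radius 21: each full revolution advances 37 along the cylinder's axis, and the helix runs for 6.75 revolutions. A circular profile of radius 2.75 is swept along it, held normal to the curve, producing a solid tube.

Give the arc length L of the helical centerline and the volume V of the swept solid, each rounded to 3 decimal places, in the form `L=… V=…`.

L=924.996 V=21976.324

2πR = 2π·21 = 131.946891
per-turn = √(131.946891² + 37²) = √(17409.9822 + 1369) = √18778.9822 = 137.036426
L = 6.75 × 137.036426 = 924.995878
V = π·2.75² × L = 23.758294 × 924.995878 = 21976.324434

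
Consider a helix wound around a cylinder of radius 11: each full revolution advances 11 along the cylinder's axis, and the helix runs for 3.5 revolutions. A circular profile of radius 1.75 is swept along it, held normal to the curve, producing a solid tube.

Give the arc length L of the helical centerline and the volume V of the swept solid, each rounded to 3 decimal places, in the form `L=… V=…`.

L=244.947 V=2356.668

2πR = 2π·11 = 69.115038
per-turn = √(69.115038² + 11²) = √(4776.8885 + 121) = √4897.8885 = 69.984916
L = 3.5 × 69.984916 = 244.947208
V = π·1.75² × L = 9.621128 × 244.947208 = 2356.668315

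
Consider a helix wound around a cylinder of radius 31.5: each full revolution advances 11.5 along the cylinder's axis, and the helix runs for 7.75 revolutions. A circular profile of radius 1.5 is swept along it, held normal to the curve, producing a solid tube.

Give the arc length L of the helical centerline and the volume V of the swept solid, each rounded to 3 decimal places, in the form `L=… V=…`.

L=1536.470 V=10860.664

2πR = 2π·31.5 = 197.920337
per-turn = √(197.920337² + 11.5²) = √(39172.4599 + 132.25) = √39304.7099 = 198.254155
L = 7.75 × 198.254155 = 1536.469699
V = π·1.5² × L = 7.068583 × 1536.469699 = 10860.664319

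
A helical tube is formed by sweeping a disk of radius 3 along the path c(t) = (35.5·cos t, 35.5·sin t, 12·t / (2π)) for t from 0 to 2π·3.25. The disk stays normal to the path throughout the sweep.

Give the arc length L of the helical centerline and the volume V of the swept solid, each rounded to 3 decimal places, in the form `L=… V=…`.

2πR = 2π·35.5 = 223.053078
per-turn = √(223.053078² + 12²) = √(49752.6758 + 144) = √49896.6758 = 223.375638
L = 3.25 × 223.375638 = 725.970824
V = π·3² × L = 28.274334 × 725.970824 = 20526.341480

L=725.971 V=20526.341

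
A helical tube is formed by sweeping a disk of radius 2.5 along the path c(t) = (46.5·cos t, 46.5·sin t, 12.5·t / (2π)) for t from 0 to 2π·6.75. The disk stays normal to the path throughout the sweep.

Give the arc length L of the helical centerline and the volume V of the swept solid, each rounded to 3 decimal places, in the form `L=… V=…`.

L=1973.939 V=38758.200

2πR = 2π·46.5 = 292.168117
per-turn = √(292.168117² + 12.5²) = √(85362.2085 + 156.25) = √85518.4585 = 292.435392
L = 6.75 × 292.435392 = 1973.938896
V = π·2.5² × L = 19.634954 × 1973.938896 = 38758.199583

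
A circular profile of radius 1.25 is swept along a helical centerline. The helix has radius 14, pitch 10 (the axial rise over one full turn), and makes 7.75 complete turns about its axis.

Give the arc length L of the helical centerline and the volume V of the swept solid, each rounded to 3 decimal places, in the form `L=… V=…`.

L=686.117 V=3367.967

2πR = 2π·14 = 87.964594
per-turn = √(87.964594² + 10²) = √(7737.7699 + 100) = √7837.7699 = 88.531180
L = 7.75 × 88.531180 = 686.116646
V = π·1.25² × L = 4.908739 × 686.116646 = 3367.967209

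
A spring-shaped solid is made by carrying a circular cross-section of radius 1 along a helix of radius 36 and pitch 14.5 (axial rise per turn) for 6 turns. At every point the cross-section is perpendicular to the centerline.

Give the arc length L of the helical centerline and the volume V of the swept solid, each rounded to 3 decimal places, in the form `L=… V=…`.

2πR = 2π·36 = 226.194671
per-turn = √(226.194671² + 14.5²) = √(51164.0292 + 210.25) = √51374.2792 = 226.658949
L = 6 × 226.658949 = 1359.953695
V = π·1² × L = 3.141593 × 1359.953695 = 4272.420537

L=1359.954 V=4272.421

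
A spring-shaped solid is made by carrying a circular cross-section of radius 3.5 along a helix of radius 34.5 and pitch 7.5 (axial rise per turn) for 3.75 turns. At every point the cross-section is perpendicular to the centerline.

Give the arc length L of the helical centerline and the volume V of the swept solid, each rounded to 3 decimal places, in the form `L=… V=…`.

L=813.374 V=31302.281

2πR = 2π·34.5 = 216.769893
per-turn = √(216.769893² + 7.5²) = √(46989.1866 + 56.25) = √47045.4366 = 216.899600
L = 3.75 × 216.899600 = 813.373501
V = π·3.5² × L = 38.484510 × 813.373501 = 31302.280624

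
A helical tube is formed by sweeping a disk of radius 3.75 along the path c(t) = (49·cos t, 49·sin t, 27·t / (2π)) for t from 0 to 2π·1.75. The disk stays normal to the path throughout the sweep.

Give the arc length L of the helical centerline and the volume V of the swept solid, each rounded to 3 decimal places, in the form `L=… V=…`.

L=540.851 V=23894.066

2πR = 2π·49 = 307.876080
per-turn = √(307.876080² + 27²) = √(94787.6807 + 729) = √95516.6807 = 309.057730
L = 1.75 × 309.057730 = 540.851028
V = π·3.75² × L = 44.178647 × 540.851028 = 23894.066481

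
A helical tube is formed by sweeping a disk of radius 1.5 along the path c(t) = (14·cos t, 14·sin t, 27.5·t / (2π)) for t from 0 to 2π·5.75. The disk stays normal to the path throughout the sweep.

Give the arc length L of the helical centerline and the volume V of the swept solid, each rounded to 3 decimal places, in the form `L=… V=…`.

L=529.937 V=3745.906

2πR = 2π·14 = 87.964594
per-turn = √(87.964594² + 27.5²) = √(7737.7699 + 756.25) = √8494.0199 = 92.163007
L = 5.75 × 92.163007 = 529.937290
V = π·1.5² × L = 7.068583 × 529.937290 = 3745.905968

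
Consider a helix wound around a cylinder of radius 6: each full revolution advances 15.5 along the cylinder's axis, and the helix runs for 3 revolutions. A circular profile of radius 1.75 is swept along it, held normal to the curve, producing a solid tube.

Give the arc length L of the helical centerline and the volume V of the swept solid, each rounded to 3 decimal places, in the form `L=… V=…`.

2πR = 2π·6 = 37.699112
per-turn = √(37.699112² + 15.5²) = √(1421.2230 + 240.25) = √1661.4730 = 40.761171
L = 3 × 40.761171 = 122.283512
V = π·1.75² × L = 9.621128 × 122.283512 = 1176.505260

L=122.284 V=1176.505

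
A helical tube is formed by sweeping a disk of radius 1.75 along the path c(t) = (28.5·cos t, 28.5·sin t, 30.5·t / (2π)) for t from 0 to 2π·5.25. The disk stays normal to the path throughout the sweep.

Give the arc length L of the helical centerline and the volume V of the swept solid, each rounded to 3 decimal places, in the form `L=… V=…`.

L=953.661 V=9175.291

2πR = 2π·28.5 = 179.070781
per-turn = √(179.070781² + 30.5²) = √(32066.3447 + 930.25) = √32996.5947 = 181.649648
L = 5.25 × 181.649648 = 953.660653
V = π·1.75² × L = 9.621128 × 953.660653 = 9175.290737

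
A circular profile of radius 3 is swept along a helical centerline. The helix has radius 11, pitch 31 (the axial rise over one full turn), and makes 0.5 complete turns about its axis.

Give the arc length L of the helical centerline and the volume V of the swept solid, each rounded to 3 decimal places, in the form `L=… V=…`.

2πR = 2π·11 = 69.115038
per-turn = √(69.115038² + 31²) = √(4776.8885 + 961) = √5737.8885 = 75.748852
L = 0.5 × 75.748852 = 37.874426
V = π·3² × L = 28.274334 × 37.874426 = 1070.874162

L=37.874 V=1070.874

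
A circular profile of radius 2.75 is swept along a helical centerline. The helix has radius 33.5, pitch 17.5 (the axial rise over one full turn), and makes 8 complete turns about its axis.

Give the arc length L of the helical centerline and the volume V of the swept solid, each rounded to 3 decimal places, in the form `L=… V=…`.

L=1689.703 V=40144.473

2πR = 2π·33.5 = 210.486708
per-turn = √(210.486708² + 17.5²) = √(44304.6542 + 306.25) = √44610.9042 = 211.212936
L = 8 × 211.212936 = 1689.703485
V = π·2.75² × L = 23.758294 × 1689.703485 = 40144.472909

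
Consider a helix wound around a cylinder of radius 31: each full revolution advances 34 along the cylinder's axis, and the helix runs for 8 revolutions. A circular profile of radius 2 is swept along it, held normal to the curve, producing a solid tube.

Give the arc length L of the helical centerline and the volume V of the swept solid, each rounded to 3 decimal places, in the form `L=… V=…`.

L=1581.792 V=19877.379

2πR = 2π·31 = 194.778745
per-turn = √(194.778745² + 34²) = √(37938.7593 + 1156) = √39094.7593 = 197.723947
L = 8 × 197.723947 = 1581.791578
V = π·2² × L = 12.566371 × 1581.791578 = 19877.379204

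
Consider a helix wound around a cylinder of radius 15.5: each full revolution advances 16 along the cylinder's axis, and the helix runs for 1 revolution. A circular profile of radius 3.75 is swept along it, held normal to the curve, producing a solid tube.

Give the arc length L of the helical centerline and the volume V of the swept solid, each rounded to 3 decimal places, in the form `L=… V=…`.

2πR = 2π·15.5 = 97.389372
per-turn = √(97.389372² + 16²) = √(9484.6898 + 256) = √9740.6898 = 98.694933
L = 1 × 98.694933 = 98.694933
V = π·3.75² × L = 44.178647 × 98.694933 = 4360.208582

L=98.695 V=4360.209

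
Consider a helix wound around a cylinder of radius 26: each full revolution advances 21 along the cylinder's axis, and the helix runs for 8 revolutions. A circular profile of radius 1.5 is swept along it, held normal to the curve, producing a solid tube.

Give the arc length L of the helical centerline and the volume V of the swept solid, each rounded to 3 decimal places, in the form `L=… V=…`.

L=1317.656 V=9313.964

2πR = 2π·26 = 163.362818
per-turn = √(163.362818² + 21²) = √(26687.4103 + 441) = √27128.4103 = 164.707044
L = 8 × 164.707044 = 1317.656351
V = π·1.5² × L = 7.068583 × 1317.656351 = 9313.963902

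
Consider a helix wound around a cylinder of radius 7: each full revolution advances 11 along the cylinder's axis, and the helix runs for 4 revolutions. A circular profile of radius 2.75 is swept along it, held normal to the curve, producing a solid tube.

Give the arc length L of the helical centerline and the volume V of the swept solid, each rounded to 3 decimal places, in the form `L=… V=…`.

L=181.348 V=4308.518

2πR = 2π·7 = 43.982297
per-turn = √(43.982297² + 11²) = √(1934.4425 + 121) = √2055.4425 = 45.336988
L = 4 × 45.336988 = 181.347951
V = π·2.75² × L = 23.758294 × 181.347951 = 4308.518021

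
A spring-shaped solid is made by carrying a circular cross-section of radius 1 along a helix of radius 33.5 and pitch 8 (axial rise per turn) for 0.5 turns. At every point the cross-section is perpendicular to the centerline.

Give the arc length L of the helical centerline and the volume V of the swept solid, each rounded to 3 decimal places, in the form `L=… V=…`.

L=105.319 V=330.870

2πR = 2π·33.5 = 210.486708
per-turn = √(210.486708² + 8²) = √(44304.6542 + 64) = √44368.6542 = 210.638682
L = 0.5 × 210.638682 = 105.319341
V = π·1² × L = 3.141593 × 105.319341 = 330.870467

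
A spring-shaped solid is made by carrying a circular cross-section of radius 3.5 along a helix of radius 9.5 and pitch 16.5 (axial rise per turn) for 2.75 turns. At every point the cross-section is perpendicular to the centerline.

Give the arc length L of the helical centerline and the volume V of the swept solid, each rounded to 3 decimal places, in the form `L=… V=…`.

2πR = 2π·9.5 = 59.690260
per-turn = √(59.690260² + 16.5²) = √(3562.9272 + 272.25) = √3835.1772 = 61.928807
L = 2.75 × 61.928807 = 170.304220
V = π·3.5² × L = 38.484510 × 170.304220 = 6554.074475

L=170.304 V=6554.074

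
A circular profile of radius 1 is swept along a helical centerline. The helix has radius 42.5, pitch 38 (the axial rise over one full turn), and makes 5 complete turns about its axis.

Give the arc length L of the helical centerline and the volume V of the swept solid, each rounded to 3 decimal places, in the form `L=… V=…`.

2πR = 2π·42.5 = 267.035376
per-turn = √(267.035376² + 38²) = √(71307.8918 + 1444) = √72751.8918 = 269.725586
L = 5 × 269.725586 = 1348.627931
V = π·1² × L = 3.141593 × 1348.627931 = 4236.839599

L=1348.628 V=4236.840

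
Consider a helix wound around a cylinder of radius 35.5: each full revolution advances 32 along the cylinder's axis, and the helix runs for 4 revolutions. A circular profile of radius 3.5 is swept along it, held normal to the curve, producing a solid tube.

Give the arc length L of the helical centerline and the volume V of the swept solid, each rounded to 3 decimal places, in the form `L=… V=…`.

L=901.347 V=34687.906

2πR = 2π·35.5 = 223.053078
per-turn = √(223.053078² + 32²) = √(49752.6758 + 1024) = √50776.6758 = 225.336805
L = 4 × 225.336805 = 901.347221
V = π·3.5² × L = 38.484510 × 901.347221 = 34687.906141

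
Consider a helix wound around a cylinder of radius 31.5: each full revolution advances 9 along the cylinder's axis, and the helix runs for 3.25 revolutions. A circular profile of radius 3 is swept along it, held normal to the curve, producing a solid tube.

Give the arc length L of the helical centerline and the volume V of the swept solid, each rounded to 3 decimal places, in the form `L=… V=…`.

L=643.906 V=18206.007

2πR = 2π·31.5 = 197.920337
per-turn = √(197.920337² + 9²) = √(39172.4599 + 81) = √39253.4599 = 198.124859
L = 3.25 × 198.124859 = 643.905793
V = π·3² × L = 28.274334 × 643.905793 = 18206.007371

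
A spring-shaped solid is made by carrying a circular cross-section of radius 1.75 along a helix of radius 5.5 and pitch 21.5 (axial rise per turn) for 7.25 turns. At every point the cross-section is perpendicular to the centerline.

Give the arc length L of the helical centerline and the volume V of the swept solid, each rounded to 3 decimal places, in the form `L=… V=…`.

2πR = 2π·5.5 = 34.557519
per-turn = √(34.557519² + 21.5²) = √(1194.2221 + 462.25) = √1656.4721 = 40.699780
L = 7.25 × 40.699780 = 295.073409
V = π·1.75² × L = 9.621128 × 295.073409 = 2838.938887

L=295.073 V=2838.939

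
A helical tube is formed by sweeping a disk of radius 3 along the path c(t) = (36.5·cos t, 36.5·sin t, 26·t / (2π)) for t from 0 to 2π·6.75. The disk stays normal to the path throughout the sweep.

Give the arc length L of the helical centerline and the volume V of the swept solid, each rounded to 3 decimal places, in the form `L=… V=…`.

2πR = 2π·36.5 = 229.336264
per-turn = √(229.336264² + 26²) = √(52595.1219 + 676) = √53271.1219 = 230.805377
L = 6.75 × 230.805377 = 1557.936292
V = π·3² × L = 28.274334 × 1557.936292 = 44049.610883

L=1557.936 V=44049.611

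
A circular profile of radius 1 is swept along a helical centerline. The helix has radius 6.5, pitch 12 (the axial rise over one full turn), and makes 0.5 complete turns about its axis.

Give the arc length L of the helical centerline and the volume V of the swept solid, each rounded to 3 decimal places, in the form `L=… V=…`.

L=21.284 V=66.864

2πR = 2π·6.5 = 40.840704
per-turn = √(40.840704² + 12²) = √(1667.9631 + 144) = √1811.9631 = 42.567160
L = 0.5 × 42.567160 = 21.283580
V = π·1² × L = 3.141593 × 21.283580 = 66.864339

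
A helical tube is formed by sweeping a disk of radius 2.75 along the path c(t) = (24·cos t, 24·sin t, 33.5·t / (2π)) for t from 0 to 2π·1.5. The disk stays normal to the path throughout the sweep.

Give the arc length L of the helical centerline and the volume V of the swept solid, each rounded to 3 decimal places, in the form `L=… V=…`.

L=231.709 V=5505.012

2πR = 2π·24 = 150.796447
per-turn = √(150.796447² + 33.5²) = √(22739.5685 + 1122.25) = √23861.8185 = 154.472711
L = 1.5 × 154.472711 = 231.709067
V = π·2.75² × L = 23.758294 × 231.709067 = 5505.012238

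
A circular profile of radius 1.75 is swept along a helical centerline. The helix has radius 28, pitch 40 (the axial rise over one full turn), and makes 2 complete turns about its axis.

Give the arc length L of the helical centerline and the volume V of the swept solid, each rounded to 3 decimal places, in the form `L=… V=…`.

2πR = 2π·28 = 175.929189
per-turn = √(175.929189² + 40²) = √(30951.0794 + 1600) = √32551.0794 = 180.419177
L = 2 × 180.419177 = 360.838354
V = π·1.75² × L = 9.621128 × 360.838354 = 3471.671810

L=360.838 V=3471.672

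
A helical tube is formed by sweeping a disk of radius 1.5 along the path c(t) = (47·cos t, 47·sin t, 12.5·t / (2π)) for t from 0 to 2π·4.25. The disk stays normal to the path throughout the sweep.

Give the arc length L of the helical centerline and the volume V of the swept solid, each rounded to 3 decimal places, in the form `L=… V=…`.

2πR = 2π·47 = 295.309709
per-turn = √(295.309709² + 12.5²) = √(87207.8245 + 156.25) = √87364.0745 = 295.574144
L = 4.25 × 295.574144 = 1256.190111
V = π·1.5² × L = 7.068583 × 1256.190111 = 8879.484656

L=1256.190 V=8879.485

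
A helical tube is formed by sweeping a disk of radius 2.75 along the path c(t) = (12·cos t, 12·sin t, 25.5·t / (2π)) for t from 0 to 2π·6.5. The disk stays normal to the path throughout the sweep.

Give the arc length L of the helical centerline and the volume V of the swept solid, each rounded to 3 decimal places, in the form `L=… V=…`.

L=517.358 V=12291.554

2πR = 2π·12 = 75.398224
per-turn = √(75.398224² + 25.5²) = √(5684.8921 + 650.25) = √6335.1421 = 79.593606
L = 6.5 × 79.593606 = 517.358440
V = π·2.75² × L = 23.758294 × 517.358440 = 12291.554145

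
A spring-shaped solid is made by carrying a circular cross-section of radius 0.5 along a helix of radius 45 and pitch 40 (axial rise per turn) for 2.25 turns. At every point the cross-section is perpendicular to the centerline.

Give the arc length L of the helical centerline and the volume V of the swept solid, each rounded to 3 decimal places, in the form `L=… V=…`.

2πR = 2π·45 = 282.743339
per-turn = √(282.743339² + 40²) = √(79943.7956 + 1600) = √81543.7956 = 285.558743
L = 2.25 × 285.558743 = 642.507172
V = π·0.5² × L = 0.785398 × 642.507172 = 504.623952

L=642.507 V=504.624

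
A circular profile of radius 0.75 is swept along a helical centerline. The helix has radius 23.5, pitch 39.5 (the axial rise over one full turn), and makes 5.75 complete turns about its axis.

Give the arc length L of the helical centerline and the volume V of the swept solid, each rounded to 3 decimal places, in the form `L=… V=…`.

L=878.870 V=1553.092

2πR = 2π·23.5 = 147.654855
per-turn = √(147.654855² + 39.5²) = √(21801.9561 + 1560.25) = √23362.2061 = 152.847002
L = 5.75 × 152.847002 = 878.870263
V = π·0.75² × L = 1.767146 × 878.870263 = 1553.091954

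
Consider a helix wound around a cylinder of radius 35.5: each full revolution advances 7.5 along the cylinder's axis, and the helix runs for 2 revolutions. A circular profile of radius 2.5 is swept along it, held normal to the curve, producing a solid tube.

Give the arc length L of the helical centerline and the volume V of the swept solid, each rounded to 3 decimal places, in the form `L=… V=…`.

2πR = 2π·35.5 = 223.053078
per-turn = √(223.053078² + 7.5²) = √(49752.6758 + 56.25) = √49808.9258 = 223.179134
L = 2 × 223.179134 = 446.358268
V = π·2.5² × L = 19.634954 × 446.358268 = 8764.224092

L=446.358 V=8764.224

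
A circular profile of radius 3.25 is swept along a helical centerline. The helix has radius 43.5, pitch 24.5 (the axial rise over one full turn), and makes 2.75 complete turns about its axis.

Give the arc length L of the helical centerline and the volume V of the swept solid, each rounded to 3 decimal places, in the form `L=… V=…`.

L=754.640 V=25041.264

2πR = 2π·43.5 = 273.318561
per-turn = √(273.318561² + 24.5²) = √(74703.0357 + 600.25) = √75303.2857 = 274.414442
L = 2.75 × 274.414442 = 754.639714
V = π·3.25² × L = 33.183072 × 754.639714 = 25041.264274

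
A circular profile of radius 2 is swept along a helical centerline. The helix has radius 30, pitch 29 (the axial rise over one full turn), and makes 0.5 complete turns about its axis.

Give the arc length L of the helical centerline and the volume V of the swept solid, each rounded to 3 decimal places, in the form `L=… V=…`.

L=95.357 V=1198.287

2πR = 2π·30 = 188.495559
per-turn = √(188.495559² + 29²) = √(35530.5758 + 841) = √36371.5758 = 190.713334
L = 0.5 × 190.713334 = 95.356667
V = π·2² × L = 12.566371 × 95.356667 = 1198.287219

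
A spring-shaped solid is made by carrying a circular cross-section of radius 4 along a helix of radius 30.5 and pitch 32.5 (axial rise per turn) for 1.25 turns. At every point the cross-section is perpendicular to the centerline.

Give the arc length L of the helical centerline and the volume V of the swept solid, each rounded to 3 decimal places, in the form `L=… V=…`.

L=242.967 V=12212.846

2πR = 2π·30.5 = 191.637152
per-turn = √(191.637152² + 32.5²) = √(36724.7980 + 1056.25) = √37781.0480 = 194.373475
L = 1.25 × 194.373475 = 242.966844
V = π·4² × L = 50.265482 × 242.966844 = 12212.845653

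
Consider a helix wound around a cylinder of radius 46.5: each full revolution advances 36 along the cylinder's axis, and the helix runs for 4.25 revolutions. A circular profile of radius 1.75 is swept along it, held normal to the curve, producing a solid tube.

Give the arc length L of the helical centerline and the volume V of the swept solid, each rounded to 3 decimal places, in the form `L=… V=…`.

2πR = 2π·46.5 = 292.168117
per-turn = √(292.168117² + 36²) = √(85362.2085 + 1296) = √86658.2085 = 294.377663
L = 4.25 × 294.377663 = 1251.105068
V = π·1.75² × L = 9.621128 × 1251.105068 = 12037.041374

L=1251.105 V=12037.041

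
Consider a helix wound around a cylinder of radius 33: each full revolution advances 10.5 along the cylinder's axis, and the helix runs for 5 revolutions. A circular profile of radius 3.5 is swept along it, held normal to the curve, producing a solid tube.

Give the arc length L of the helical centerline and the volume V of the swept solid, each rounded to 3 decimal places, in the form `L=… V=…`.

L=1038.054 V=39949.001

2πR = 2π·33 = 207.345115
per-turn = √(207.345115² + 10.5²) = √(42991.9968 + 110.25) = √43102.2468 = 207.610806
L = 5 × 207.610806 = 1038.054030
V = π·3.5² × L = 38.484510 × 1038.054030 = 39949.000706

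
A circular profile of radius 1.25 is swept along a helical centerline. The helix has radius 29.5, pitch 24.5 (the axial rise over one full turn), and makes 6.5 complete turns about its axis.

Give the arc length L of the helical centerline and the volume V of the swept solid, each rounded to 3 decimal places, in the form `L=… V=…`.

L=1215.280 V=5965.492

2πR = 2π·29.5 = 185.353967
per-turn = √(185.353967² + 24.5²) = √(34356.0929 + 600.25) = √34956.3429 = 186.966154
L = 6.5 × 186.966154 = 1215.280004
V = π·1.25² × L = 4.908739 × 1215.280004 = 5965.491770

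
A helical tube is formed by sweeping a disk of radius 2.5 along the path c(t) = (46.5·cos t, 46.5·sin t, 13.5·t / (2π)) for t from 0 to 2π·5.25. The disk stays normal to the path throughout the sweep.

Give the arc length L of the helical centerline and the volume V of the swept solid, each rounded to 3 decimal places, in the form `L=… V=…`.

2πR = 2π·46.5 = 292.168117
per-turn = √(292.168117² + 13.5²) = √(85362.2085 + 182.25) = √85544.4585 = 292.479843
L = 5.25 × 292.479843 = 1535.519175
V = π·2.5² × L = 19.634954 × 1535.519175 = 30149.848495

L=1535.519 V=30149.848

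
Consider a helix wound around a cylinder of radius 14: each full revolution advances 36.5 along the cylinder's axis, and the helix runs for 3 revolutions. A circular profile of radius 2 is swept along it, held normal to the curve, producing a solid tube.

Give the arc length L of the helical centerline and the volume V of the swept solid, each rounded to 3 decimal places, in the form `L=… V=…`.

L=285.710 V=3590.337

2πR = 2π·14 = 87.964594
per-turn = √(87.964594² + 36.5²) = √(7737.7699 + 1332.25) = √9070.0199 = 95.236652
L = 3 × 95.236652 = 285.709955
V = π·2² × L = 12.566371 × 285.709955 = 3590.337189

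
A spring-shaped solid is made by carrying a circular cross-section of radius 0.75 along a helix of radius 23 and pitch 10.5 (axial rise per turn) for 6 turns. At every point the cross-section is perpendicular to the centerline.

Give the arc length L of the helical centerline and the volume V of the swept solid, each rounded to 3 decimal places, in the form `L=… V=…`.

2πR = 2π·23 = 144.513262
per-turn = √(144.513262² + 10.5²) = √(20884.0829 + 110.25) = √20994.3329 = 144.894213
L = 6 × 144.894213 = 869.365277
V = π·0.75² × L = 1.767146 × 869.365277 = 1536.295257

L=869.365 V=1536.295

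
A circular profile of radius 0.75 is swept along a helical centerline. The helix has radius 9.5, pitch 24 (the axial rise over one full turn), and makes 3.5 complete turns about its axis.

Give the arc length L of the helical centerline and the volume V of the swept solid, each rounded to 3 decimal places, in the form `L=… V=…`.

L=225.171 V=397.910

2πR = 2π·9.5 = 59.690260
per-turn = √(59.690260² + 24²) = √(3562.9272 + 576) = √4138.9272 = 64.334495
L = 3.5 × 64.334495 = 225.170731
V = π·0.75² × L = 1.767146 × 225.170731 = 397.909527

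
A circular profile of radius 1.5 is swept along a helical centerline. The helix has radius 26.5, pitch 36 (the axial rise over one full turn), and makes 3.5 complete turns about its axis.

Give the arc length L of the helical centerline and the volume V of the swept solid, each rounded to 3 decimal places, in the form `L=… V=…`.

2πR = 2π·26.5 = 166.504411
per-turn = √(166.504411² + 36²) = √(27723.7188 + 1296) = √29019.7188 = 170.351750
L = 3.5 × 170.351750 = 596.231125
V = π·1.5² × L = 7.068583 × 596.231125 = 4214.509477

L=596.231 V=4214.509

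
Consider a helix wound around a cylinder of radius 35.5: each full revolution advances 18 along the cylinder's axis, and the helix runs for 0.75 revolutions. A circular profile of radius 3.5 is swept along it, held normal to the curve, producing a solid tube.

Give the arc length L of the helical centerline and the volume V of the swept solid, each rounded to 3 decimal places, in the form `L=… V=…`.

2πR = 2π·35.5 = 223.053078
per-turn = √(223.053078² + 18²) = √(49752.6758 + 324) = √50076.6758 = 223.778184
L = 0.75 × 223.778184 = 167.833638
V = π·3.5² × L = 38.484510 × 167.833638 = 6458.995331

L=167.834 V=6458.995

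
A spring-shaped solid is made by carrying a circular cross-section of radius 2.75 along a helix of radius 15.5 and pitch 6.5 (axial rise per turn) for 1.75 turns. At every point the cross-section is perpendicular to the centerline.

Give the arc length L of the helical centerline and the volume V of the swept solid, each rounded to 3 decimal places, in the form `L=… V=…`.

L=170.811 V=4058.168

2πR = 2π·15.5 = 97.389372
per-turn = √(97.389372² + 6.5²) = √(9484.6898 + 42.25) = √9526.9398 = 97.606044
L = 1.75 × 97.606044 = 170.810577
V = π·2.75² × L = 23.758294 × 170.810577 = 4058.167983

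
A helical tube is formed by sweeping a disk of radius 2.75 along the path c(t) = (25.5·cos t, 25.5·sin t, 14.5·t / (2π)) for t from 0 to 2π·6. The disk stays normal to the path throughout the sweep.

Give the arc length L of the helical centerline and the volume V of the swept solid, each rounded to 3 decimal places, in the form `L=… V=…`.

2πR = 2π·25.5 = 160.221225
per-turn = √(160.221225² + 14.5²) = √(25670.8410 + 210.25) = √25881.0910 = 160.876011
L = 6 × 160.876011 = 965.256068
V = π·2.75² × L = 23.758294 × 965.256068 = 22932.837887

L=965.256 V=22932.838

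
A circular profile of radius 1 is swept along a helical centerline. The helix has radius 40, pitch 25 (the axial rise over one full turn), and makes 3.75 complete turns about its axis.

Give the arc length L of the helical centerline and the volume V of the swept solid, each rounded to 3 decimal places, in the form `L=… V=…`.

2πR = 2π·40 = 251.327412
per-turn = √(251.327412² + 25²) = √(63165.4682 + 625) = √63790.4682 = 252.567750
L = 3.75 × 252.567750 = 947.129061
V = π·1² × L = 3.141593 × 947.129061 = 2975.493701

L=947.129 V=2975.494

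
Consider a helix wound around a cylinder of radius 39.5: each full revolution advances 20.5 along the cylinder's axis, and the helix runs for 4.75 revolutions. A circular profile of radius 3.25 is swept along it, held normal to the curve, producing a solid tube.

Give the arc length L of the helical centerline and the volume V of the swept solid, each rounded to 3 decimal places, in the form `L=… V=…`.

L=1182.897 V=39252.169

2πR = 2π·39.5 = 248.185820
per-turn = √(248.185820² + 20.5²) = √(61596.2011 + 420.25) = √62016.4511 = 249.031024
L = 4.75 × 249.031024 = 1182.897365
V = π·3.25² × L = 33.183072 × 1182.897365 = 39252.168924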